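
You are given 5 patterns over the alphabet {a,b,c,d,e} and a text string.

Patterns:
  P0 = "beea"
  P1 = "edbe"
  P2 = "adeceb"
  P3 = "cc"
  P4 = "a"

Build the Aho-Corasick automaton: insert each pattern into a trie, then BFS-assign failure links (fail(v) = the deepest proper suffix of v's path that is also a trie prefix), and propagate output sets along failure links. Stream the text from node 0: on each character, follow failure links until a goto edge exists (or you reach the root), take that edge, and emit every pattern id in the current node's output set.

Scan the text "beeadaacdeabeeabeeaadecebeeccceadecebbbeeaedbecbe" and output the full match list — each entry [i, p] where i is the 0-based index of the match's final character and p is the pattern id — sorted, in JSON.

Build automaton:
Trie nodes:
  0='ε' goto a→9 b→1 c→15 e→5
  1='b' goto e→2
  2='be' goto e→3
  3='bee' goto a→4
  4='beea' goto ·  [P0 ends]
  5='e' goto d→6
  6='ed' goto b→7
  7='edb' goto e→8
  8='edbe' goto ·  [P1 ends]
  9='a' goto d→10  [P4 ends]
  10='ad' goto e→11
  11='ade' goto c→12
  12='adec' goto e→13
  13='adece' goto b→14
  14='adeceb' goto ·  [P2 ends]
  15='c' goto c→16
  16='cc' goto ·  [P3 ends]

BFS fail/out derivation:
  fail(1) 'b': from fail(0)=0 chase 'b': 0 ⇒ 0;  out=∅∪out(0)=∅
  fail(5) 'e': from fail(0)=0 chase 'e': 0 ⇒ 0;  out=∅∪out(0)=∅
  fail(9) 'a': from fail(0)=0 chase 'a': 0 ⇒ 0;  out={4}∪out(0)={4}
  fail(15) 'c': from fail(0)=0 chase 'c': 0 ⇒ 0;  out=∅∪out(0)=∅
  fail(2) 'be': from fail(1)=0 chase 'e': 0 ⇒ 5;  out=∅∪out(5)=∅
  fail(6) 'ed': from fail(5)=0 chase 'd': 0 ⇒ 0;  out=∅∪out(0)=∅
  fail(10) 'ad': from fail(9)=0 chase 'd': 0 ⇒ 0;  out=∅∪out(0)=∅
  fail(16) 'cc': from fail(15)=0 chase 'c': 0 ⇒ 15;  out={3}∪out(15)={3}
  fail(3) 'bee': from fail(2)=5 chase 'e': 5→0 ⇒ 5;  out=∅∪out(5)=∅
  fail(7) 'edb': from fail(6)=0 chase 'b': 0 ⇒ 1;  out=∅∪out(1)=∅
  fail(11) 'ade': from fail(10)=0 chase 'e': 0 ⇒ 5;  out=∅∪out(5)=∅
  fail(4) 'beea': from fail(3)=5 chase 'a': 5→0 ⇒ 9;  out={0}∪out(9)={0,4}
  fail(8) 'edbe': from fail(7)=1 chase 'e': 1 ⇒ 2;  out={1}∪out(2)={1}
  fail(12) 'adec': from fail(11)=5 chase 'c': 5→0 ⇒ 15;  out=∅∪out(15)=∅
  fail(13) 'adece': from fail(12)=15 chase 'e': 15→0 ⇒ 5;  out=∅∪out(5)=∅
  fail(14) 'adeceb': from fail(13)=5 chase 'b': 5→0 ⇒ 1;  out={2}∪out(1)={2}

Run:
i=0 'b': node 0→1
i=1 'e': node 1→2
i=2 'e': node 2→3
i=3 'a': node 3→4  ** P0@[0:3],P4@[3:3]
i=4 'd': node 4→10 (via fail)
i=5 'a': node 10→9 (via fail)  ** P4@[5:5]
i=6 'a': node 9→9 (via fail)  ** P4@[6:6]
i=7 'c': node 9→15 (via fail)
i=8 'd': node 15→0 (via fail)
i=9 'e': node 0→5
i=10 'a': node 5→9 (via fail)  ** P4@[10:10]
i=11 'b': node 9→1 (via fail)
i=12 'e': node 1→2
i=13 'e': node 2→3
i=14 'a': node 3→4  ** P0@[11:14],P4@[14:14]
i=15 'b': node 4→1 (via fail)
i=16 'e': node 1→2
i=17 'e': node 2→3
i=18 'a': node 3→4  ** P0@[15:18],P4@[18:18]
i=19 'a': node 4→9 (via fail)  ** P4@[19:19]
i=20 'd': node 9→10
i=21 'e': node 10→11
i=22 'c': node 11→12
i=23 'e': node 12→13
i=24 'b': node 13→14  ** P2@[19:24]
i=25 'e': node 14→2 (via fail)
i=26 'e': node 2→3
i=27 'c': node 3→15 (via fail)
i=28 'c': node 15→16  ** P3@[27:28]
i=29 'c': node 16→16 (via fail)  ** P3@[28:29]
i=30 'e': node 16→5 (via fail)
i=31 'a': node 5→9 (via fail)  ** P4@[31:31]
i=32 'd': node 9→10
i=33 'e': node 10→11
i=34 'c': node 11→12
i=35 'e': node 12→13
i=36 'b': node 13→14  ** P2@[31:36]
i=37 'b': node 14→1 (via fail)
i=38 'b': node 1→1 (via fail)
i=39 'e': node 1→2
i=40 'e': node 2→3
i=41 'a': node 3→4  ** P0@[38:41],P4@[41:41]
i=42 'e': node 4→5 (via fail)
i=43 'd': node 5→6
i=44 'b': node 6→7
i=45 'e': node 7→8  ** P1@[42:45]
i=46 'c': node 8→15 (via fail)
i=47 'b': node 15→1 (via fail)
i=48 'e': node 1→2

All matches (sorted): [[3,0],[3,4],[5,4],[6,4],[10,4],[14,0],[14,4],[18,0],[18,4],[19,4],[24,2],[28,3],[29,3],[31,4],[36,2],[41,0],[41,4],[45,1]]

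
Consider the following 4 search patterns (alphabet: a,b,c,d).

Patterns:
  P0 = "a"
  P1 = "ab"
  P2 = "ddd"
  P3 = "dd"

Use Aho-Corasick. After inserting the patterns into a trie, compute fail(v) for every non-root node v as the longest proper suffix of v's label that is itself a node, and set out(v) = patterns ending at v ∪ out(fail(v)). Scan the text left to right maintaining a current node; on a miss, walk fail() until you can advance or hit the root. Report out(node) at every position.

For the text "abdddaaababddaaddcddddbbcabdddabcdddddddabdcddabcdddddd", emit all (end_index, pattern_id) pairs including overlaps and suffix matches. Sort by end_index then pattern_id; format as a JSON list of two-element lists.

Construct AC machine:
Trie nodes:
  n0 'ε': a→1 d→3
  n1 'a': b→2  ←P0
  n2 'ab': ·  ←P1
  n3 'd': d→4
  n4 'dd': d→5  ←P3
  n5 'ddd': ·  ←P2

BFS fail/out derivation:
  n1('a'): parent n0 fail=0; on 'a' 0 → fail=0;  out {0}∪∅={0}
  n3('d'): parent n0 fail=0; on 'd' 0 → fail=0;  out ∅∪∅=∅
  n2('ab'): parent n1 fail=0; on 'b' 0 → fail=0;  out {1}∪∅={1}
  n4('dd'): parent n3 fail=0; on 'd' 0 → fail=3;  out {3}∪∅={3}
  n5('ddd'): parent n4 fail=3; on 'd' 3 → fail=4;  out {2}∪{3}={2,3}

Run:
pos 0 'a': at 1  ** P0@[0:0]
pos 1 'b': at 2  ** P1@[0:1]
pos 2 'd': at 3 (fail-walked)
pos 3 'd': at 4  ** P3@[2:3]
pos 4 'd': at 5  ** P2@[2:4],P3@[3:4]
pos 5 'a': at 1 (fail-walked)  ** P0@[5:5]
pos 6 'a': at 1 (fail-walked)  ** P0@[6:6]
pos 7 'a': at 1 (fail-walked)  ** P0@[7:7]
pos 8 'b': at 2  ** P1@[7:8]
pos 9 'a': at 1 (fail-walked)  ** P0@[9:9]
pos 10 'b': at 2  ** P1@[9:10]
pos 11 'd': at 3 (fail-walked)
pos 12 'd': at 4  ** P3@[11:12]
pos 13 'a': at 1 (fail-walked)  ** P0@[13:13]
pos 14 'a': at 1 (fail-walked)  ** P0@[14:14]
pos 15 'd': at 3 (fail-walked)
pos 16 'd': at 4  ** P3@[15:16]
pos 17 'c': at 0 (fail-walked)
pos 18 'd': at 3
pos 19 'd': at 4  ** P3@[18:19]
pos 20 'd': at 5  ** P2@[18:20],P3@[19:20]
pos 21 'd': at 5 (fail-walked)  ** P2@[19:21],P3@[20:21]
pos 22 'b': at 0 (fail-walked)
pos 23 'b': at 0
pos 24 'c': at 0
pos 25 'a': at 1  ** P0@[25:25]
pos 26 'b': at 2  ** P1@[25:26]
pos 27 'd': at 3 (fail-walked)
pos 28 'd': at 4  ** P3@[27:28]
pos 29 'd': at 5  ** P2@[27:29],P3@[28:29]
pos 30 'a': at 1 (fail-walked)  ** P0@[30:30]
pos 31 'b': at 2  ** P1@[30:31]
pos 32 'c': at 0 (fail-walked)
pos 33 'd': at 3
pos 34 'd': at 4  ** P3@[33:34]
pos 35 'd': at 5  ** P2@[33:35],P3@[34:35]
pos 36 'd': at 5 (fail-walked)  ** P2@[34:36],P3@[35:36]
pos 37 'd': at 5 (fail-walked)  ** P2@[35:37],P3@[36:37]
pos 38 'd': at 5 (fail-walked)  ** P2@[36:38],P3@[37:38]
pos 39 'd': at 5 (fail-walked)  ** P2@[37:39],P3@[38:39]
pos 40 'a': at 1 (fail-walked)  ** P0@[40:40]
pos 41 'b': at 2  ** P1@[40:41]
pos 42 'd': at 3 (fail-walked)
pos 43 'c': at 0 (fail-walked)
pos 44 'd': at 3
pos 45 'd': at 4  ** P3@[44:45]
pos 46 'a': at 1 (fail-walked)  ** P0@[46:46]
pos 47 'b': at 2  ** P1@[46:47]
pos 48 'c': at 0 (fail-walked)
pos 49 'd': at 3
pos 50 'd': at 4  ** P3@[49:50]
pos 51 'd': at 5  ** P2@[49:51],P3@[50:51]
pos 52 'd': at 5 (fail-walked)  ** P2@[50:52],P3@[51:52]
pos 53 'd': at 5 (fail-walked)  ** P2@[51:53],P3@[52:53]
pos 54 'd': at 5 (fail-walked)  ** P2@[52:54],P3@[53:54]

Result: [[0,0],[1,1],[3,3],[4,2],[4,3],[5,0],[6,0],[7,0],[8,1],[9,0],[10,1],[12,3],[13,0],[14,0],[16,3],[19,3],[20,2],[20,3],[21,2],[21,3],[25,0],[26,1],[28,3],[29,2],[29,3],[30,0],[31,1],[34,3],[35,2],[35,3],[36,2],[36,3],[37,2],[37,3],[38,2],[38,3],[39,2],[39,3],[40,0],[41,1],[45,3],[46,0],[47,1],[50,3],[51,2],[51,3],[52,2],[52,3],[53,2],[53,3],[54,2],[54,3]]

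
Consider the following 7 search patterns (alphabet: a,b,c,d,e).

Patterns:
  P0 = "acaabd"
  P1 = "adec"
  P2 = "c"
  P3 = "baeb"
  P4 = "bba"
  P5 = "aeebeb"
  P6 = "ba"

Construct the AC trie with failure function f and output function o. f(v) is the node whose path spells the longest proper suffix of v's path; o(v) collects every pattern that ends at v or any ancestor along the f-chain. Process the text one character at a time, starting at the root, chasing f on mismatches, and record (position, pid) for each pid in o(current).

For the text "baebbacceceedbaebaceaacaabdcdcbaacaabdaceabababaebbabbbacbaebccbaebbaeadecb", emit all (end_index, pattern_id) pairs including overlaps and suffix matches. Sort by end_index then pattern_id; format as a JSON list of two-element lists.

Build automaton:
Trie nodes:
  0='ε' goto a→1 b→11 c→10
  1='a' goto c→2 d→7 e→17
  2='ac' goto a→3
  3='aca' goto a→4
  4='acaa' goto b→5
  5='acaab' goto d→6
  6='acaabd' goto ·  ←P0
  7='ad' goto e→8
  8='ade' goto c→9
  9='adec' goto ·  ←P1
  10='c' goto ·  ←P2
  11='b' goto a→12 b→15
  12='ba' goto e→13  ←P6
  13='bae' goto b→14
  14='baeb' goto ·  ←P3
  15='bb' goto a→16
  16='bba' goto ·  ←P4
  17='ae' goto e→18
  18='aee' goto b→19
  19='aeeb' goto e→20
  20='aeebe' goto b→21
  21='aeebeb' goto ·  ←P5

Failure links (BFS by depth):
  n1('a'): parent n0 fail=0; on 'a' 0 → fail=0;  out ∅∪∅=∅
  n10('c'): parent n0 fail=0; on 'c' 0 → fail=0;  out {2}∪∅={2}
  n11('b'): parent n0 fail=0; on 'b' 0 → fail=0;  out ∅∪∅=∅
  n2('ac'): parent n1 fail=0; on 'c' 0 → fail=10;  out ∅∪{2}={2}
  n7('ad'): parent n1 fail=0; on 'd' 0 → fail=0;  out ∅∪∅=∅
  n12('ba'): parent n11 fail=0; on 'a' 0 → fail=1;  out {6}∪∅={6}
  n15('bb'): parent n11 fail=0; on 'b' 0 → fail=11;  out ∅∪∅=∅
  n17('ae'): parent n1 fail=0; on 'e' 0 → fail=0;  out ∅∪∅=∅
  n3('aca'): parent n2 fail=10; on 'a' 10→0 → fail=1;  out ∅∪∅=∅
  n8('ade'): parent n7 fail=0; on 'e' 0 → fail=0;  out ∅∪∅=∅
  n13('bae'): parent n12 fail=1; on 'e' 1 → fail=17;  out ∅∪∅=∅
  n16('bba'): parent n15 fail=11; on 'a' 11 → fail=12;  out {4}∪{6}={4,6}
  n18('aee'): parent n17 fail=0; on 'e' 0 → fail=0;  out ∅∪∅=∅
  n4('acaa'): parent n3 fail=1; on 'a' 1→0 → fail=1;  out ∅∪∅=∅
  n9('adec'): parent n8 fail=0; on 'c' 0 → fail=10;  out {1}∪{2}={1,2}
  n14('baeb'): parent n13 fail=17; on 'b' 17→0 → fail=11;  out {3}∪∅={3}
  n19('aeeb'): parent n18 fail=0; on 'b' 0 → fail=11;  out ∅∪∅=∅
  n5('acaab'): parent n4 fail=1; on 'b' 1→0 → fail=11;  out ∅∪∅=∅
  n20('aeebe'): parent n19 fail=11; on 'e' 11→0 → fail=0;  out ∅∪∅=∅
  n6('acaabd'): parent n5 fail=11; on 'd' 11→0 → fail=0;  out {0}∪∅={0}
  n21('aeebeb'): parent n20 fail=0; on 'b' 0 → fail=11;  out {5}∪∅={5}

Text stream:
pos 0 'b': at 11
pos 1 'a': at 12  → match P6@[0:1]
pos 2 'e': at 13
pos 3 'b': at 14  → match P3@[0:3]
pos 4 'b': at 15 (fail-walked)
pos 5 'a': at 16  → match P4@[3:5],P6@[4:5]
pos 6 'c': at 2 (fail-walked)  → match P2@[6:6]
pos 7 'c': at 10 (fail-walked)  → match P2@[7:7]
pos 8 'e': at 0 (fail-walked)
pos 9 'c': at 10  → match P2@[9:9]
pos 10 'e': at 0 (fail-walked)
pos 11 'e': at 0
pos 12 'd': at 0
pos 13 'b': at 11
pos 14 'a': at 12  → match P6@[13:14]
pos 15 'e': at 13
pos 16 'b': at 14  → match P3@[13:16]
pos 17 'a': at 12 (fail-walked)  → match P6@[16:17]
pos 18 'c': at 2 (fail-walked)  → match P2@[18:18]
pos 19 'e': at 0 (fail-walked)
pos 20 'a': at 1
pos 21 'a': at 1 (fail-walked)
pos 22 'c': at 2  → match P2@[22:22]
pos 23 'a': at 3
pos 24 'a': at 4
pos 25 'b': at 5
pos 26 'd': at 6  → match P0@[21:26]
pos 27 'c': at 10 (fail-walked)  → match P2@[27:27]
pos 28 'd': at 0 (fail-walked)
pos 29 'c': at 10  → match P2@[29:29]
pos 30 'b': at 11 (fail-walked)
pos 31 'a': at 12  → match P6@[30:31]
pos 32 'a': at 1 (fail-walked)
pos 33 'c': at 2  → match P2@[33:33]
pos 34 'a': at 3
pos 35 'a': at 4
pos 36 'b': at 5
pos 37 'd': at 6  → match P0@[32:37]
pos 38 'a': at 1 (fail-walked)
pos 39 'c': at 2  → match P2@[39:39]
pos 40 'e': at 0 (fail-walked)
pos 41 'a': at 1
pos 42 'b': at 11 (fail-walked)
pos 43 'a': at 12  → match P6@[42:43]
pos 44 'b': at 11 (fail-walked)
pos 45 'a': at 12  → match P6@[44:45]
pos 46 'b': at 11 (fail-walked)
pos 47 'a': at 12  → match P6@[46:47]
pos 48 'e': at 13
pos 49 'b': at 14  → match P3@[46:49]
pos 50 'b': at 15 (fail-walked)
pos 51 'a': at 16  → match P4@[49:51],P6@[50:51]
pos 52 'b': at 11 (fail-walked)
pos 53 'b': at 15
pos 54 'b': at 15 (fail-walked)
pos 55 'a': at 16  → match P4@[53:55],P6@[54:55]
pos 56 'c': at 2 (fail-walked)  → match P2@[56:56]
pos 57 'b': at 11 (fail-walked)
pos 58 'a': at 12  → match P6@[57:58]
pos 59 'e': at 13
pos 60 'b': at 14  → match P3@[57:60]
pos 61 'c': at 10 (fail-walked)  → match P2@[61:61]
pos 62 'c': at 10 (fail-walked)  → match P2@[62:62]
pos 63 'b': at 11 (fail-walked)
pos 64 'a': at 12  → match P6@[63:64]
pos 65 'e': at 13
pos 66 'b': at 14  → match P3@[63:66]
pos 67 'b': at 15 (fail-walked)
pos 68 'a': at 16  → match P4@[66:68],P6@[67:68]
pos 69 'e': at 13 (fail-walked)
pos 70 'a': at 1 (fail-walked)
pos 71 'd': at 7
pos 72 'e': at 8
pos 73 'c': at 9  → match P1@[70:73],P2@[73:73]
pos 74 'b': at 11 (fail-walked)

All matches (sorted): [[1,6],[3,3],[5,4],[5,6],[6,2],[7,2],[9,2],[14,6],[16,3],[17,6],[18,2],[22,2],[26,0],[27,2],[29,2],[31,6],[33,2],[37,0],[39,2],[43,6],[45,6],[47,6],[49,3],[51,4],[51,6],[55,4],[55,6],[56,2],[58,6],[60,3],[61,2],[62,2],[64,6],[66,3],[68,4],[68,6],[73,1],[73,2]]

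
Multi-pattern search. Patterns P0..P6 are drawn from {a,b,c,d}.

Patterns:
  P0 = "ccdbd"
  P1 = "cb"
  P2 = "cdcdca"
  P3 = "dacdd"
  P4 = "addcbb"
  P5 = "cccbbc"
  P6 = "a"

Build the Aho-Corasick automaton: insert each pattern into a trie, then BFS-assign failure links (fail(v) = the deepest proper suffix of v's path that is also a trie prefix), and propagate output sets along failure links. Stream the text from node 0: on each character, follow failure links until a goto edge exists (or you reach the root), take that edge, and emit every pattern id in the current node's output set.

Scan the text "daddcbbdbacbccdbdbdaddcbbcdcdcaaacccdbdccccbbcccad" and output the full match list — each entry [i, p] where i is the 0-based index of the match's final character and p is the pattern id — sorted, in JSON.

Construct AC machine:
Trie (insert patterns):
  0='ε' goto a→17 c→1 d→12
  1='c' goto b→6 c→2 d→7
  2='cc' goto c→23 d→3
  3='ccd' goto b→4
  4='ccdb' goto d→5
  5='ccdbd' goto ·  ←P0
  6='cb' goto ·  ←P1
  7='cd' goto c→8
  8='cdc' goto d→9
  9='cdcd' goto c→10
  10='cdcdc' goto a→11
  11='cdcdca' goto ·  ←P2
  12='d' goto a→13
  13='da' goto c→14
  14='dac' goto d→15
  15='dacd' goto d→16
  16='dacdd' goto ·  ←P3
  17='a' goto d→18  ←P6
  18='ad' goto d→19
  19='add' goto c→20
  20='addc' goto b→21
  21='addcb' goto b→22
  22='addcbb' goto ·  ←P4
  23='ccc' goto b→24
  24='cccb' goto b→25
  25='cccbb' goto c→26
  26='cccbbc' goto ·  ←P5

Failure links (BFS by depth):
  n1('c'): parent n0 fail=0; on 'c' 0 → fail=0;  out ∅∪∅=∅
  n12('d'): parent n0 fail=0; on 'd' 0 → fail=0;  out ∅∪∅=∅
  n17('a'): parent n0 fail=0; on 'a' 0 → fail=0;  out {6}∪∅={6}
  n2('cc'): parent n1 fail=0; on 'c' 0 → fail=1;  out ∅∪∅=∅
  n6('cb'): parent n1 fail=0; on 'b' 0 → fail=0;  out {1}∪∅={1}
  n7('cd'): parent n1 fail=0; on 'd' 0 → fail=12;  out ∅∪∅=∅
  n13('da'): parent n12 fail=0; on 'a' 0 → fail=17;  out ∅∪{6}={6}
  n18('ad'): parent n17 fail=0; on 'd' 0 → fail=12;  out ∅∪∅=∅
  n3('ccd'): parent n2 fail=1; on 'd' 1 → fail=7;  out ∅∪∅=∅
  n8('cdc'): parent n7 fail=12; on 'c' 12→0 → fail=1;  out ∅∪∅=∅
  n14('dac'): parent n13 fail=17; on 'c' 17→0 → fail=1;  out ∅∪∅=∅
  n19('add'): parent n18 fail=12; on 'd' 12→0 → fail=12;  out ∅∪∅=∅
  n23('ccc'): parent n2 fail=1; on 'c' 1 → fail=2;  out ∅∪∅=∅
  n4('ccdb'): parent n3 fail=7; on 'b' 7→12→0 → fail=0;  out ∅∪∅=∅
  n9('cdcd'): parent n8 fail=1; on 'd' 1 → fail=7;  out ∅∪∅=∅
  n15('dacd'): parent n14 fail=1; on 'd' 1 → fail=7;  out ∅∪∅=∅
  n20('addc'): parent n19 fail=12; on 'c' 12→0 → fail=1;  out ∅∪∅=∅
  n24('cccb'): parent n23 fail=2; on 'b' 2→1 → fail=6;  out ∅∪{1}={1}
  n5('ccdbd'): parent n4 fail=0; on 'd' 0 → fail=12;  out {0}∪∅={0}
  n10('cdcdc'): parent n9 fail=7; on 'c' 7 → fail=8;  out ∅∪∅=∅
  n16('dacdd'): parent n15 fail=7; on 'd' 7→12→0 → fail=12;  out {3}∪∅={3}
  n21('addcb'): parent n20 fail=1; on 'b' 1 → fail=6;  out ∅∪{1}={1}
  n25('cccbb'): parent n24 fail=6; on 'b' 6→0 → fail=0;  out ∅∪∅=∅
  n11('cdcdca'): parent n10 fail=8; on 'a' 8→1→0 → fail=17;  out {2}∪{6}={2,6}
  n22('addcbb'): parent n21 fail=6; on 'b' 6→0 → fail=0;  out {4}∪∅={4}
  n26('cccbbc'): parent n25 fail=0; on 'c' 0 → fail=1;  out {5}∪∅={5}

Run:
pos 0 'd': at 12
pos 1 'a': at 13  → match P6@[1:1]
pos 2 'd': at 18 ·f
pos 3 'd': at 19
pos 4 'c': at 20
pos 5 'b': at 21  → match P1@[4:5]
pos 6 'b': at 22  → match P4@[1:6]
pos 7 'd': at 12 ·f
pos 8 'b': at 0 ·f
pos 9 'a': at 17  → match P6@[9:9]
pos 10 'c': at 1 ·f
pos 11 'b': at 6  → match P1@[10:11]
pos 12 'c': at 1 ·f
pos 13 'c': at 2
pos 14 'd': at 3
pos 15 'b': at 4
pos 16 'd': at 5  → match P0@[12:16]
pos 17 'b': at 0 ·f
pos 18 'd': at 12
pos 19 'a': at 13  → match P6@[19:19]
pos 20 'd': at 18 ·f
pos 21 'd': at 19
pos 22 'c': at 20
pos 23 'b': at 21  → match P1@[22:23]
pos 24 'b': at 22  → match P4@[19:24]
pos 25 'c': at 1 ·f
pos 26 'd': at 7
pos 27 'c': at 8
pos 28 'd': at 9
pos 29 'c': at 10
pos 30 'a': at 11  → match P2@[25:30],P6@[30:30]
pos 31 'a': at 17 ·f  → match P6@[31:31]
pos 32 'a': at 17 ·f  → match P6@[32:32]
pos 33 'c': at 1 ·f
pos 34 'c': at 2
pos 35 'c': at 23
pos 36 'd': at 3 ·f
pos 37 'b': at 4
pos 38 'd': at 5  → match P0@[34:38]
pos 39 'c': at 1 ·f
pos 40 'c': at 2
pos 41 'c': at 23
pos 42 'c': at 23 ·f
pos 43 'b': at 24  → match P1@[42:43]
pos 44 'b': at 25
pos 45 'c': at 26  → match P5@[40:45]
pos 46 'c': at 2 ·f
pos 47 'c': at 23
pos 48 'a': at 17 ·f  → match P6@[48:48]
pos 49 'd': at 18

Result: [[1,6],[5,1],[6,4],[9,6],[11,1],[16,0],[19,6],[23,1],[24,4],[30,2],[30,6],[31,6],[32,6],[38,0],[43,1],[45,5],[48,6]]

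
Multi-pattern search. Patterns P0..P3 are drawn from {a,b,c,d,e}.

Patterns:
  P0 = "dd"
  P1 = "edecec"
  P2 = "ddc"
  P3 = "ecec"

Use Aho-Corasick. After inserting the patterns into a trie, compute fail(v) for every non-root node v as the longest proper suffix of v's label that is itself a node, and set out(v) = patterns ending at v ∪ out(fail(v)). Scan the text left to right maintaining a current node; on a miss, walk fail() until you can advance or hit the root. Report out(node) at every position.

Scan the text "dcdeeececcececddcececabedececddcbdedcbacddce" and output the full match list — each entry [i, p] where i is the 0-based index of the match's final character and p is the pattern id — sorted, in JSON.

Build:
Trie (insert patterns):
  n0 'ε': d→1 e→3
  n1 'd': d→2
  n2 'dd': c→9  [P0 ends]
  n3 'e': c→10 d→4
  n4 'ed': e→5
  n5 'ede': c→6
  n6 'edec': e→7
  n7 'edece': c→8
  n8 'edecec': ·  [P1 ends]
  n9 'ddc': ·  [P2 ends]
  n10 'ec': e→11
  n11 'ece': c→12
  n12 'ecec': ·  [P3 ends]

Failure links (BFS by depth):
  n1('d'): parent n0 fail=0; on 'd' 0 → fail=0;  out ∅∪∅=∅
  n3('e'): parent n0 fail=0; on 'e' 0 → fail=0;  out ∅∪∅=∅
  n2('dd'): parent n1 fail=0; on 'd' 0 → fail=1;  out {0}∪∅={0}
  n4('ed'): parent n3 fail=0; on 'd' 0 → fail=1;  out ∅∪∅=∅
  n10('ec'): parent n3 fail=0; on 'c' 0 → fail=0;  out ∅∪∅=∅
  n5('ede'): parent n4 fail=1; on 'e' 1→0 → fail=3;  out ∅∪∅=∅
  n9('ddc'): parent n2 fail=1; on 'c' 1→0 → fail=0;  out {2}∪∅={2}
  n11('ece'): parent n10 fail=0; on 'e' 0 → fail=3;  out ∅∪∅=∅
  n6('edec'): parent n5 fail=3; on 'c' 3 → fail=10;  out ∅∪∅=∅
  n12('ecec'): parent n11 fail=3; on 'c' 3 → fail=10;  out {3}∪∅={3}
  n7('edece'): parent n6 fail=10; on 'e' 10 → fail=11;  out ∅∪∅=∅
  n8('edecec'): parent n7 fail=11; on 'c' 11 → fail=12;  out {1}∪{3}={1,3}

Run:
i=0 'd': node 0→1
i=1 'c': node 1→0 (via fail)
i=2 'd': node 0→1
i=3 'e': node 1→3 (via fail)
i=4 'e': node 3→3 (via fail)
i=5 'e': node 3→3 (via fail)
i=6 'c': node 3→10
i=7 'e': node 10→11
i=8 'c': node 11→12  emit P3@[5:8]
i=9 'c': node 12→0 (via fail)
i=10 'e': node 0→3
i=11 'c': node 3→10
i=12 'e': node 10→11
i=13 'c': node 11→12  emit P3@[10:13]
i=14 'd': node 12→1 (via fail)
i=15 'd': node 1→2  emit P0@[14:15]
i=16 'c': node 2→9  emit P2@[14:16]
i=17 'e': node 9→3 (via fail)
i=18 'c': node 3→10
i=19 'e': node 10→11
i=20 'c': node 11→12  emit P3@[17:20]
i=21 'a': node 12→0 (via fail)
i=22 'b': node 0→0
i=23 'e': node 0→3
i=24 'd': node 3→4
i=25 'e': node 4→5
i=26 'c': node 5→6
i=27 'e': node 6→7
i=28 'c': node 7→8  emit P1@[23:28],P3@[25:28]
i=29 'd': node 8→1 (via fail)
i=30 'd': node 1→2  emit P0@[29:30]
i=31 'c': node 2→9  emit P2@[29:31]
i=32 'b': node 9→0 (via fail)
i=33 'd': node 0→1
i=34 'e': node 1→3 (via fail)
i=35 'd': node 3→4
i=36 'c': node 4→0 (via fail)
i=37 'b': node 0→0
i=38 'a': node 0→0
i=39 'c': node 0→0
i=40 'd': node 0→1
i=41 'd': node 1→2  emit P0@[40:41]
i=42 'c': node 2→9  emit P2@[40:42]
i=43 'e': node 9→3 (via fail)

All matches (sorted): [[8,3],[13,3],[15,0],[16,2],[20,3],[28,1],[28,3],[30,0],[31,2],[41,0],[42,2]]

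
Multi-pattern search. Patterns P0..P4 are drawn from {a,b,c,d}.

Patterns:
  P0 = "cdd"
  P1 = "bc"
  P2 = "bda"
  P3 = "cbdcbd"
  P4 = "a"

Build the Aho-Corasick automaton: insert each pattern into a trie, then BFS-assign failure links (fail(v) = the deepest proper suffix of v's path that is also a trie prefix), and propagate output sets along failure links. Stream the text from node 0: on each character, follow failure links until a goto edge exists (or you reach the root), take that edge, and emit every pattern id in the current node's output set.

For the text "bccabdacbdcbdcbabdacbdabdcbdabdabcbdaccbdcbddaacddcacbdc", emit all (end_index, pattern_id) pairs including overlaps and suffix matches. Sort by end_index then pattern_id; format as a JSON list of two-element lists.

Build automaton:
Trie nodes:
  0='ε' goto a→13 b→4 c→1
  1='c' goto b→8 d→2
  2='cd' goto d→3
  3='cdd' goto ·  ←P0
  4='b' goto c→5 d→6
  5='bc' goto ·  ←P1
  6='bd' goto a→7
  7='bda' goto ·  ←P2
  8='cb' goto d→9
  9='cbd' goto c→10
  10='cbdc' goto b→11
  11='cbdcb' goto d→12
  12='cbdcbd' goto ·  ←P3
  13='a' goto ·  ←P4

BFS fail/out derivation:
  n1('c'): parent n0 fail=0; on 'c' 0 → fail=0;  out ∅∪∅=∅
  n4('b'): parent n0 fail=0; on 'b' 0 → fail=0;  out ∅∪∅=∅
  n13('a'): parent n0 fail=0; on 'a' 0 → fail=0;  out {4}∪∅={4}
  n2('cd'): parent n1 fail=0; on 'd' 0 → fail=0;  out ∅∪∅=∅
  n5('bc'): parent n4 fail=0; on 'c' 0 → fail=1;  out {1}∪∅={1}
  n6('bd'): parent n4 fail=0; on 'd' 0 → fail=0;  out ∅∪∅=∅
  n8('cb'): parent n1 fail=0; on 'b' 0 → fail=4;  out ∅∪∅=∅
  n3('cdd'): parent n2 fail=0; on 'd' 0 → fail=0;  out {0}∪∅={0}
  n7('bda'): parent n6 fail=0; on 'a' 0 → fail=13;  out {2}∪{4}={2,4}
  n9('cbd'): parent n8 fail=4; on 'd' 4 → fail=6;  out ∅∪∅=∅
  n10('cbdc'): parent n9 fail=6; on 'c' 6→0 → fail=1;  out ∅∪∅=∅
  n11('cbdcb'): parent n10 fail=1; on 'b' 1 → fail=8;  out ∅∪∅=∅
  n12('cbdcbd'): parent n11 fail=8; on 'd' 8 → fail=9;  out {3}∪∅={3}

Run:
pos 0 'b': at 4
pos 1 'c': at 5  → match P1@[0:1]
pos 2 'c': at 1 (via fail)
pos 3 'a': at 13 (via fail)  → match P4@[3:3]
pos 4 'b': at 4 (via fail)
pos 5 'd': at 6
pos 6 'a': at 7  → match P2@[4:6],P4@[6:6]
pos 7 'c': at 1 (via fail)
pos 8 'b': at 8
pos 9 'd': at 9
pos 10 'c': at 10
pos 11 'b': at 11
pos 12 'd': at 12  → match P3@[7:12]
pos 13 'c': at 10 (via fail)
pos 14 'b': at 11
pos 15 'a': at 13 (via fail)  → match P4@[15:15]
pos 16 'b': at 4 (via fail)
pos 17 'd': at 6
pos 18 'a': at 7  → match P2@[16:18],P4@[18:18]
pos 19 'c': at 1 (via fail)
pos 20 'b': at 8
pos 21 'd': at 9
pos 22 'a': at 7 (via fail)  → match P2@[20:22],P4@[22:22]
pos 23 'b': at 4 (via fail)
pos 24 'd': at 6
pos 25 'c': at 1 (via fail)
pos 26 'b': at 8
pos 27 'd': at 9
pos 28 'a': at 7 (via fail)  → match P2@[26:28],P4@[28:28]
pos 29 'b': at 4 (via fail)
pos 30 'd': at 6
pos 31 'a': at 7  → match P2@[29:31],P4@[31:31]
pos 32 'b': at 4 (via fail)
pos 33 'c': at 5  → match P1@[32:33]
pos 34 'b': at 8 (via fail)
pos 35 'd': at 9
pos 36 'a': at 7 (via fail)  → match P2@[34:36],P4@[36:36]
pos 37 'c': at 1 (via fail)
pos 38 'c': at 1 (via fail)
pos 39 'b': at 8
pos 40 'd': at 9
pos 41 'c': at 10
pos 42 'b': at 11
pos 43 'd': at 12  → match P3@[38:43]
pos 44 'd': at 0 (via fail)
pos 45 'a': at 13  → match P4@[45:45]
pos 46 'a': at 13 (via fail)  → match P4@[46:46]
pos 47 'c': at 1 (via fail)
pos 48 'd': at 2
pos 49 'd': at 3  → match P0@[47:49]
pos 50 'c': at 1 (via fail)
pos 51 'a': at 13 (via fail)  → match P4@[51:51]
pos 52 'c': at 1 (via fail)
pos 53 'b': at 8
pos 54 'd': at 9
pos 55 'c': at 10

Result: [[1,1],[3,4],[6,2],[6,4],[12,3],[15,4],[18,2],[18,4],[22,2],[22,4],[28,2],[28,4],[31,2],[31,4],[33,1],[36,2],[36,4],[43,3],[45,4],[46,4],[49,0],[51,4]]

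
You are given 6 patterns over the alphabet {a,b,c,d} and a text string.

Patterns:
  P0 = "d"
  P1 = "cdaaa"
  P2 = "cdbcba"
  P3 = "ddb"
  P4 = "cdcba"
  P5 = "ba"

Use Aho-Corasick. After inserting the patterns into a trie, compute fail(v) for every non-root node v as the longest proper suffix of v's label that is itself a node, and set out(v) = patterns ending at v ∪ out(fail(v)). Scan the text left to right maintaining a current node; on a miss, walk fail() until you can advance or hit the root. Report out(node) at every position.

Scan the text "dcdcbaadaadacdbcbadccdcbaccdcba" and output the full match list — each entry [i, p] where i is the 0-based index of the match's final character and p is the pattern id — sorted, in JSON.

Build:
Trie (insert patterns):
  0='ε' goto b→16 c→2 d→1
  1='d' goto d→11  [P0 ends]
  2='c' goto d→3
  3='cd' goto a→4 b→7 c→13
  4='cda' goto a→5
  5='cdaa' goto a→6
  6='cdaaa' goto ·  [P1 ends]
  7='cdb' goto c→8
  8='cdbc' goto b→9
  9='cdbcb' goto a→10
  10='cdbcba' goto ·  [P2 ends]
  11='dd' goto b→12
  12='ddb' goto ·  [P3 ends]
  13='cdc' goto b→14
  14='cdcb' goto a→15
  15='cdcba' goto ·  [P4 ends]
  16='b' goto a→17
  17='ba' goto ·  [P5 ends]

BFS fail/out derivation:
  fail(1) 'd': from fail(0)=0 chase 'd': 0 ⇒ 0;  out={0}∪out(0)={0}
  fail(2) 'c': from fail(0)=0 chase 'c': 0 ⇒ 0;  out=∅∪out(0)=∅
  fail(16) 'b': from fail(0)=0 chase 'b': 0 ⇒ 0;  out=∅∪out(0)=∅
  fail(3) 'cd': from fail(2)=0 chase 'd': 0 ⇒ 1;  out=∅∪out(1)={0}
  fail(11) 'dd': from fail(1)=0 chase 'd': 0 ⇒ 1;  out=∅∪out(1)={0}
  fail(17) 'ba': from fail(16)=0 chase 'a': 0 ⇒ 0;  out={5}∪out(0)={5}
  fail(4) 'cda': from fail(3)=1 chase 'a': 1→0 ⇒ 0;  out=∅∪out(0)=∅
  fail(7) 'cdb': from fail(3)=1 chase 'b': 1→0 ⇒ 16;  out=∅∪out(16)=∅
  fail(12) 'ddb': from fail(11)=1 chase 'b': 1→0 ⇒ 16;  out={3}∪out(16)={3}
  fail(13) 'cdc': from fail(3)=1 chase 'c': 1→0 ⇒ 2;  out=∅∪out(2)=∅
  fail(5) 'cdaa': from fail(4)=0 chase 'a': 0 ⇒ 0;  out=∅∪out(0)=∅
  fail(8) 'cdbc': from fail(7)=16 chase 'c': 16→0 ⇒ 2;  out=∅∪out(2)=∅
  fail(14) 'cdcb': from fail(13)=2 chase 'b': 2→0 ⇒ 16;  out=∅∪out(16)=∅
  fail(6) 'cdaaa': from fail(5)=0 chase 'a': 0 ⇒ 0;  out={1}∪out(0)={1}
  fail(9) 'cdbcb': from fail(8)=2 chase 'b': 2→0 ⇒ 16;  out=∅∪out(16)=∅
  fail(15) 'cdcba': from fail(14)=16 chase 'a': 16 ⇒ 17;  out={4}∪out(17)={4,5}
  fail(10) 'cdbcba': from fail(9)=16 chase 'a': 16 ⇒ 17;  out={2}∪out(17)={2,5}

Text stream:
pos 0 'd': at 1  emit P0@[0:0]
pos 1 'c': at 2 (via fail)
pos 2 'd': at 3  emit P0@[2:2]
pos 3 'c': at 13
pos 4 'b': at 14
pos 5 'a': at 15  emit P4@[1:5],P5@[4:5]
pos 6 'a': at 0 (via fail)
pos 7 'd': at 1  emit P0@[7:7]
pos 8 'a': at 0 (via fail)
pos 9 'a': at 0
pos 10 'd': at 1  emit P0@[10:10]
pos 11 'a': at 0 (via fail)
pos 12 'c': at 2
pos 13 'd': at 3  emit P0@[13:13]
pos 14 'b': at 7
pos 15 'c': at 8
pos 16 'b': at 9
pos 17 'a': at 10  emit P2@[12:17],P5@[16:17]
pos 18 'd': at 1 (via fail)  emit P0@[18:18]
pos 19 'c': at 2 (via fail)
pos 20 'c': at 2 (via fail)
pos 21 'd': at 3  emit P0@[21:21]
pos 22 'c': at 13
pos 23 'b': at 14
pos 24 'a': at 15  emit P4@[20:24],P5@[23:24]
pos 25 'c': at 2 (via fail)
pos 26 'c': at 2 (via fail)
pos 27 'd': at 3  emit P0@[27:27]
pos 28 'c': at 13
pos 29 'b': at 14
pos 30 'a': at 15  emit P4@[26:30],P5@[29:30]

Matches: [[0,0],[2,0],[5,4],[5,5],[7,0],[10,0],[13,0],[17,2],[17,5],[18,0],[21,0],[24,4],[24,5],[27,0],[30,4],[30,5]]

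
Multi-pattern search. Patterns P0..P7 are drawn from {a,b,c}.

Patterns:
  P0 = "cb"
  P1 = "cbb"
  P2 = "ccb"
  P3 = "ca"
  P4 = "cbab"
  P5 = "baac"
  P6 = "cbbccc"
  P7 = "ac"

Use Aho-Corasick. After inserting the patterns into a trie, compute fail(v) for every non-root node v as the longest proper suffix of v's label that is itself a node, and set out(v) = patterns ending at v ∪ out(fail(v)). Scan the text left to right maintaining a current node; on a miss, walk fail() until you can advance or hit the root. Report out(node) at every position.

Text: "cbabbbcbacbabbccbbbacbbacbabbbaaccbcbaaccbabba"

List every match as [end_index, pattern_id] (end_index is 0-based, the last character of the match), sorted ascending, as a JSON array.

Build automaton:
Trie nodes:
  0='ε' goto a→16 b→9 c→1
  1='c' goto a→6 b→2 c→4
  2='cb' goto a→7 b→3  [P0 ends]
  3='cbb' goto c→13  [P1 ends]
  4='cc' goto b→5
  5='ccb' goto ·  [P2 ends]
  6='ca' goto ·  [P3 ends]
  7='cba' goto b→8
  8='cbab' goto ·  [P4 ends]
  9='b' goto a→10
  10='ba' goto a→11
  11='baa' goto c→12
  12='baac' goto ·  [P5 ends]
  13='cbbc' goto c→14
  14='cbbcc' goto c→15
  15='cbbccc' goto ·  [P6 ends]
  16='a' goto c→17
  17='ac' goto ·  [P7 ends]

BFS fail/out derivation:
  fail(1) 'c': from fail(0)=0 chase 'c': 0 ⇒ 0;  out=∅∪out(0)=∅
  fail(9) 'b': from fail(0)=0 chase 'b': 0 ⇒ 0;  out=∅∪out(0)=∅
  fail(16) 'a': from fail(0)=0 chase 'a': 0 ⇒ 0;  out=∅∪out(0)=∅
  fail(2) 'cb': from fail(1)=0 chase 'b': 0 ⇒ 9;  out={0}∪out(9)={0}
  fail(4) 'cc': from fail(1)=0 chase 'c': 0 ⇒ 1;  out=∅∪out(1)=∅
  fail(6) 'ca': from fail(1)=0 chase 'a': 0 ⇒ 16;  out={3}∪out(16)={3}
  fail(10) 'ba': from fail(9)=0 chase 'a': 0 ⇒ 16;  out=∅∪out(16)=∅
  fail(17) 'ac': from fail(16)=0 chase 'c': 0 ⇒ 1;  out={7}∪out(1)={7}
  fail(3) 'cbb': from fail(2)=9 chase 'b': 9→0 ⇒ 9;  out={1}∪out(9)={1}
  fail(5) 'ccb': from fail(4)=1 chase 'b': 1 ⇒ 2;  out={2}∪out(2)={0,2}
  fail(7) 'cba': from fail(2)=9 chase 'a': 9 ⇒ 10;  out=∅∪out(10)=∅
  fail(11) 'baa': from fail(10)=16 chase 'a': 16→0 ⇒ 16;  out=∅∪out(16)=∅
  fail(8) 'cbab': from fail(7)=10 chase 'b': 10→16→0 ⇒ 9;  out={4}∪out(9)={4}
  fail(12) 'baac': from fail(11)=16 chase 'c': 16 ⇒ 17;  out={5}∪out(17)={5,7}
  fail(13) 'cbbc': from fail(3)=9 chase 'c': 9→0 ⇒ 1;  out=∅∪out(1)=∅
  fail(14) 'cbbcc': from fail(13)=1 chase 'c': 1 ⇒ 4;  out=∅∪out(4)=∅
  fail(15) 'cbbccc': from fail(14)=4 chase 'c': 4→1 ⇒ 4;  out={6}∪out(4)={6}

Text stream:
pos 0 'c': at 1
pos 1 'b': at 2  emit P0@[0:1]
pos 2 'a': at 7
pos 3 'b': at 8  emit P4@[0:3]
pos 4 'b': at 9 ·f
pos 5 'b': at 9 ·f
pos 6 'c': at 1 ·f
pos 7 'b': at 2  emit P0@[6:7]
pos 8 'a': at 7
pos 9 'c': at 17 ·f  emit P7@[8:9]
pos 10 'b': at 2 ·f  emit P0@[9:10]
pos 11 'a': at 7
pos 12 'b': at 8  emit P4@[9:12]
pos 13 'b': at 9 ·f
pos 14 'c': at 1 ·f
pos 15 'c': at 4
pos 16 'b': at 5  emit P0@[15:16],P2@[14:16]
pos 17 'b': at 3 ·f  emit P1@[15:17]
pos 18 'b': at 9 ·f
pos 19 'a': at 10
pos 20 'c': at 17 ·f  emit P7@[19:20]
pos 21 'b': at 2 ·f  emit P0@[20:21]
pos 22 'b': at 3  emit P1@[20:22]
pos 23 'a': at 10 ·f
pos 24 'c': at 17 ·f  emit P7@[23:24]
pos 25 'b': at 2 ·f  emit P0@[24:25]
pos 26 'a': at 7
pos 27 'b': at 8  emit P4@[24:27]
pos 28 'b': at 9 ·f
pos 29 'b': at 9 ·f
pos 30 'a': at 10
pos 31 'a': at 11
pos 32 'c': at 12  emit P5@[29:32],P7@[31:32]
pos 33 'c': at 4 ·f
pos 34 'b': at 5  emit P0@[33:34],P2@[32:34]
pos 35 'c': at 1 ·f
pos 36 'b': at 2  emit P0@[35:36]
pos 37 'a': at 7
pos 38 'a': at 11 ·f
pos 39 'c': at 12  emit P5@[36:39],P7@[38:39]
pos 40 'c': at 4 ·f
pos 41 'b': at 5  emit P0@[40:41],P2@[39:41]
pos 42 'a': at 7 ·f
pos 43 'b': at 8  emit P4@[40:43]
pos 44 'b': at 9 ·f
pos 45 'a': at 10

All matches (sorted): [[1,0],[3,4],[7,0],[9,7],[10,0],[12,4],[16,0],[16,2],[17,1],[20,7],[21,0],[22,1],[24,7],[25,0],[27,4],[32,5],[32,7],[34,0],[34,2],[36,0],[39,5],[39,7],[41,0],[41,2],[43,4]]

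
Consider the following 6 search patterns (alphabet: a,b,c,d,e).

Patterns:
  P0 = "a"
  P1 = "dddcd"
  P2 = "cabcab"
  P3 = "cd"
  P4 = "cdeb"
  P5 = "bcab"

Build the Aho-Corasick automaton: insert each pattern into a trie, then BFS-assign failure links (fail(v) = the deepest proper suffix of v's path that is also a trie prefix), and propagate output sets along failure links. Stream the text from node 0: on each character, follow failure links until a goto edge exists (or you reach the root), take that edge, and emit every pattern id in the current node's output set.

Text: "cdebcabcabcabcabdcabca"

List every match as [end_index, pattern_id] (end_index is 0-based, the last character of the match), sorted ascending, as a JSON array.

Build:
Trie (insert patterns):
  n0 'ε': a→1 b→16 c→7 d→2
  n1 'a': ·  [P0 ends]
  n2 'd': d→3
  n3 'dd': d→4
  n4 'ddd': c→5
  n5 'dddc': d→6
  n6 'dddcd': ·  [P1 ends]
  n7 'c': a→8 d→13
  n8 'ca': b→9
  n9 'cab': c→10
  n10 'cabc': a→11
  n11 'cabca': b→12
  n12 'cabcab': ·  [P2 ends]
  n13 'cd': e→14  [P3 ends]
  n14 'cde': b→15
  n15 'cdeb': ·  [P4 ends]
  n16 'b': c→17
  n17 'bc': a→18
  n18 'bca': b→19
  n19 'bcab': ·  [P5 ends]

BFS fail/out derivation:
  n1('a'): parent n0 fail=0; on 'a' 0 → fail=0;  out {0}∪∅={0}
  n2('d'): parent n0 fail=0; on 'd' 0 → fail=0;  out ∅∪∅=∅
  n7('c'): parent n0 fail=0; on 'c' 0 → fail=0;  out ∅∪∅=∅
  n16('b'): parent n0 fail=0; on 'b' 0 → fail=0;  out ∅∪∅=∅
  n3('dd'): parent n2 fail=0; on 'd' 0 → fail=2;  out ∅∪∅=∅
  n8('ca'): parent n7 fail=0; on 'a' 0 → fail=1;  out ∅∪{0}={0}
  n13('cd'): parent n7 fail=0; on 'd' 0 → fail=2;  out {3}∪∅={3}
  n17('bc'): parent n16 fail=0; on 'c' 0 → fail=7;  out ∅∪∅=∅
  n4('ddd'): parent n3 fail=2; on 'd' 2 → fail=3;  out ∅∪∅=∅
  n9('cab'): parent n8 fail=1; on 'b' 1→0 → fail=16;  out ∅∪∅=∅
  n14('cde'): parent n13 fail=2; on 'e' 2→0 → fail=0;  out ∅∪∅=∅
  n18('bca'): parent n17 fail=7; on 'a' 7 → fail=8;  out ∅∪{0}={0}
  n5('dddc'): parent n4 fail=3; on 'c' 3→2→0 → fail=7;  out ∅∪∅=∅
  n10('cabc'): parent n9 fail=16; on 'c' 16 → fail=17;  out ∅∪∅=∅
  n15('cdeb'): parent n14 fail=0; on 'b' 0 → fail=16;  out {4}∪∅={4}
  n19('bcab'): parent n18 fail=8; on 'b' 8 → fail=9;  out {5}∪∅={5}
  n6('dddcd'): parent n5 fail=7; on 'd' 7 → fail=13;  out {1}∪{3}={1,3}
  n11('cabca'): parent n10 fail=17; on 'a' 17 → fail=18;  out ∅∪{0}={0}
  n12('cabcab'): parent n11 fail=18; on 'b' 18 → fail=19;  out {2}∪{5}={2,5}

Run:
pos 0 'c': at 7
pos 1 'd': at 13  emit P3@[0:1]
pos 2 'e': at 14
pos 3 'b': at 15  emit P4@[0:3]
pos 4 'c': at 17 (via fail)
pos 5 'a': at 18  emit P0@[5:5]
pos 6 'b': at 19  emit P5@[3:6]
pos 7 'c': at 10 (via fail)
pos 8 'a': at 11  emit P0@[8:8]
pos 9 'b': at 12  emit P2@[4:9],P5@[6:9]
pos 10 'c': at 10 (via fail)
pos 11 'a': at 11  emit P0@[11:11]
pos 12 'b': at 12  emit P2@[7:12],P5@[9:12]
pos 13 'c': at 10 (via fail)
pos 14 'a': at 11  emit P0@[14:14]
pos 15 'b': at 12  emit P2@[10:15],P5@[12:15]
pos 16 'd': at 2 (via fail)
pos 17 'c': at 7 (via fail)
pos 18 'a': at 8  emit P0@[18:18]
pos 19 'b': at 9
pos 20 'c': at 10
pos 21 'a': at 11  emit P0@[21:21]

All matches (sorted): [[1,3],[3,4],[5,0],[6,5],[8,0],[9,2],[9,5],[11,0],[12,2],[12,5],[14,0],[15,2],[15,5],[18,0],[21,0]]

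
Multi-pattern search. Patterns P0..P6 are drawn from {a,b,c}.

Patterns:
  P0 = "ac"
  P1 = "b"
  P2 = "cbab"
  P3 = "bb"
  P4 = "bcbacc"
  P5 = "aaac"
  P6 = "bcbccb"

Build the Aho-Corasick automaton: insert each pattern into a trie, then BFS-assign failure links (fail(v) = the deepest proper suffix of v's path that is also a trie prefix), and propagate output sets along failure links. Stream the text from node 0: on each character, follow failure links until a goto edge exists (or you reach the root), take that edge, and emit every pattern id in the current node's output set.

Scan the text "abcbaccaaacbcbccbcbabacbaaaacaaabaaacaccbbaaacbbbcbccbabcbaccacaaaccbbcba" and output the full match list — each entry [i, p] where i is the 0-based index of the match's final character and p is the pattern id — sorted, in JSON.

Build automaton:
Trie (insert patterns):
  0='ε' goto a→1 b→3 c→4
  1='a' goto a→14 c→2
  2='ac' goto ·  ←P0
  3='b' goto b→8 c→9  ←P1
  4='c' goto b→5
  5='cb' goto a→6
  6='cba' goto b→7
  7='cbab' goto ·  ←P2
  8='bb' goto ·  ←P3
  9='bc' goto b→10
  10='bcb' goto a→11 c→17
  11='bcba' goto c→12
  12='bcbac' goto c→13
  13='bcbacc' goto ·  ←P4
  14='aa' goto a→15
  15='aaa' goto c→16
  16='aaac' goto ·  ←P5
  17='bcbc' goto c→18
  18='bcbcc' goto b→19
  19='bcbccb' goto ·  ←P6

BFS fail/out derivation:
  n1('a'): parent n0 fail=0; on 'a' 0 → fail=0;  out ∅∪∅=∅
  n3('b'): parent n0 fail=0; on 'b' 0 → fail=0;  out {1}∪∅={1}
  n4('c'): parent n0 fail=0; on 'c' 0 → fail=0;  out ∅∪∅=∅
  n2('ac'): parent n1 fail=0; on 'c' 0 → fail=4;  out {0}∪∅={0}
  n5('cb'): parent n4 fail=0; on 'b' 0 → fail=3;  out ∅∪{1}={1}
  n8('bb'): parent n3 fail=0; on 'b' 0 → fail=3;  out {3}∪{1}={1,3}
  n9('bc'): parent n3 fail=0; on 'c' 0 → fail=4;  out ∅∪∅=∅
  n14('aa'): parent n1 fail=0; on 'a' 0 → fail=1;  out ∅∪∅=∅
  n6('cba'): parent n5 fail=3; on 'a' 3→0 → fail=1;  out ∅∪∅=∅
  n10('bcb'): parent n9 fail=4; on 'b' 4 → fail=5;  out ∅∪{1}={1}
  n15('aaa'): parent n14 fail=1; on 'a' 1 → fail=14;  out ∅∪∅=∅
  n7('cbab'): parent n6 fail=1; on 'b' 1→0 → fail=3;  out {2}∪{1}={1,2}
  n11('bcba'): parent n10 fail=5; on 'a' 5 → fail=6;  out ∅∪∅=∅
  n16('aaac'): parent n15 fail=14; on 'c' 14→1 → fail=2;  out {5}∪{0}={0,5}
  n17('bcbc'): parent n10 fail=5; on 'c' 5→3 → fail=9;  out ∅∪∅=∅
  n12('bcbac'): parent n11 fail=6; on 'c' 6→1 → fail=2;  out ∅∪{0}={0}
  n18('bcbcc'): parent n17 fail=9; on 'c' 9→4→0 → fail=4;  out ∅∪∅=∅
  n13('bcbacc'): parent n12 fail=2; on 'c' 2→4→0 → fail=4;  out {4}∪∅={4}
  n19('bcbccb'): parent n18 fail=4; on 'b' 4 → fail=5;  out {6}∪{1}={1,6}

Scan:
i=0 'a': node 0→1
i=1 'b': node 1→3 ·f  ** P1@[1:1]
i=2 'c': node 3→9
i=3 'b': node 9→10  ** P1@[3:3]
i=4 'a': node 10→11
i=5 'c': node 11→12  ** P0@[4:5]
i=6 'c': node 12→13  ** P4@[1:6]
i=7 'a': node 13→1 ·f
i=8 'a': node 1→14
i=9 'a': node 14→15
i=10 'c': node 15→16  ** P0@[9:10],P5@[7:10]
i=11 'b': node 16→5 ·f  ** P1@[11:11]
i=12 'c': node 5→9 ·f
i=13 'b': node 9→10  ** P1@[13:13]
i=14 'c': node 10→17
i=15 'c': node 17→18
i=16 'b': node 18→19  ** P1@[16:16],P6@[11:16]
i=17 'c': node 19→9 ·f
i=18 'b': node 9→10  ** P1@[18:18]
i=19 'a': node 10→11
i=20 'b': node 11→7 ·f  ** P1@[20:20],P2@[17:20]
i=21 'a': node 7→1 ·f
i=22 'c': node 1→2  ** P0@[21:22]
i=23 'b': node 2→5 ·f  ** P1@[23:23]
i=24 'a': node 5→6
i=25 'a': node 6→14 ·f
i=26 'a': node 14→15
i=27 'a': node 15→15 ·f
i=28 'c': node 15→16  ** P0@[27:28],P5@[25:28]
i=29 'a': node 16→1 ·f
i=30 'a': node 1→14
i=31 'a': node 14→15
i=32 'b': node 15→3 ·f  ** P1@[32:32]
i=33 'a': node 3→1 ·f
i=34 'a': node 1→14
i=35 'a': node 14→15
i=36 'c': node 15→16  ** P0@[35:36],P5@[33:36]
i=37 'a': node 16→1 ·f
i=38 'c': node 1→2  ** P0@[37:38]
i=39 'c': node 2→4 ·f
i=40 'b': node 4→5  ** P1@[40:40]
i=41 'b': node 5→8 ·f  ** P1@[41:41],P3@[40:41]
i=42 'a': node 8→1 ·f
i=43 'a': node 1→14
i=44 'a': node 14→15
i=45 'c': node 15→16  ** P0@[44:45],P5@[42:45]
i=46 'b': node 16→5 ·f  ** P1@[46:46]
i=47 'b': node 5→8 ·f  ** P1@[47:47],P3@[46:47]
i=48 'b': node 8→8 ·f  ** P1@[48:48],P3@[47:48]
i=49 'c': node 8→9 ·f
i=50 'b': node 9→10  ** P1@[50:50]
i=51 'c': node 10→17
i=52 'c': node 17→18
i=53 'b': node 18→19  ** P1@[53:53],P6@[48:53]
i=54 'a': node 19→6 ·f
i=55 'b': node 6→7  ** P1@[55:55],P2@[52:55]
i=56 'c': node 7→9 ·f
i=57 'b': node 9→10  ** P1@[57:57]
i=58 'a': node 10→11
i=59 'c': node 11→12  ** P0@[58:59]
i=60 'c': node 12→13  ** P4@[55:60]
i=61 'a': node 13→1 ·f
i=62 'c': node 1→2  ** P0@[61:62]
i=63 'a': node 2→1 ·f
i=64 'a': node 1→14
i=65 'a': node 14→15
i=66 'c': node 15→16  ** P0@[65:66],P5@[63:66]
i=67 'c': node 16→4 ·f
i=68 'b': node 4→5  ** P1@[68:68]
i=69 'b': node 5→8 ·f  ** P1@[69:69],P3@[68:69]
i=70 'c': node 8→9 ·f
i=71 'b': node 9→10  ** P1@[71:71]
i=72 'a': node 10→11

All matches (sorted): [[1,1],[3,1],[5,0],[6,4],[10,0],[10,5],[11,1],[13,1],[16,1],[16,6],[18,1],[20,1],[20,2],[22,0],[23,1],[28,0],[28,5],[32,1],[36,0],[36,5],[38,0],[40,1],[41,1],[41,3],[45,0],[45,5],[46,1],[47,1],[47,3],[48,1],[48,3],[50,1],[53,1],[53,6],[55,1],[55,2],[57,1],[59,0],[60,4],[62,0],[66,0],[66,5],[68,1],[69,1],[69,3],[71,1]]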